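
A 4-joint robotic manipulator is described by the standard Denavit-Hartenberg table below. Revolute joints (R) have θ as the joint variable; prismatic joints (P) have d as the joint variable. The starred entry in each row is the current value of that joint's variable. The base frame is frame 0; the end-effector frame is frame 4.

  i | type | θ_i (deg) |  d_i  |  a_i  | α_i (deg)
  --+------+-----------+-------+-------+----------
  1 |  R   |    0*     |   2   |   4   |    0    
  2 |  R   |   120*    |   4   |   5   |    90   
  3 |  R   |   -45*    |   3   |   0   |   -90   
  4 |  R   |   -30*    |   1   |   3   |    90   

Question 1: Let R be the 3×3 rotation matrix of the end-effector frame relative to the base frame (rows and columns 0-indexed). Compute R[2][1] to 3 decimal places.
End-effector y-axis (col 1 of R) = (-0.3536,0.6124,0.7071)
R[2][1] = 0.7071

0.707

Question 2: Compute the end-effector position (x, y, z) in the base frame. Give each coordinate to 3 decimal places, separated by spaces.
after link 1: o_1 = (4.0000, 0.0000, 2.0000)
after link 2: o_2 = (1.5000, 4.3301, 6.0000)
after link 3: o_3 = (4.0981, 5.8301, 6.0000)
after link 4: o_4 = (4.1250, 8.7835, 4.8700)

4.125 8.783 4.870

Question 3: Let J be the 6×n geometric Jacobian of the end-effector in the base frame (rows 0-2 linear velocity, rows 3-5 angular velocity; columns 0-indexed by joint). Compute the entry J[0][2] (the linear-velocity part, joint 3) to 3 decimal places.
-0.565

axis z_2 = (0.8660,0.5000,0.0000); lever o_n−o_2 = (2.6250,4.4534,-1.1300)
cross product → J_v[:, 2] = (-0.5650,0.9786,2.5442)
J_ω[:, 2] = z_2
entry J[0][2] = -0.5650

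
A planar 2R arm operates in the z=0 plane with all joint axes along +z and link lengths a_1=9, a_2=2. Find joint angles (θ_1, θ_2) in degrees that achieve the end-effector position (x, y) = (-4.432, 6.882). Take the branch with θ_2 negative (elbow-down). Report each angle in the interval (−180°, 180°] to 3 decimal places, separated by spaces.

cos θ_2 = (67.0045−9²−2²)/(2·9·2) = -0.4999; θ_2 = -119.9916° (elbow-down)
β = atan2(6.8820,-4.4320) = 122.7815°; ψ = atan2(-1.7322,8.0003) = -12.2170°
θ_1 = β − ψ = 134.9985°

134.998 -119.992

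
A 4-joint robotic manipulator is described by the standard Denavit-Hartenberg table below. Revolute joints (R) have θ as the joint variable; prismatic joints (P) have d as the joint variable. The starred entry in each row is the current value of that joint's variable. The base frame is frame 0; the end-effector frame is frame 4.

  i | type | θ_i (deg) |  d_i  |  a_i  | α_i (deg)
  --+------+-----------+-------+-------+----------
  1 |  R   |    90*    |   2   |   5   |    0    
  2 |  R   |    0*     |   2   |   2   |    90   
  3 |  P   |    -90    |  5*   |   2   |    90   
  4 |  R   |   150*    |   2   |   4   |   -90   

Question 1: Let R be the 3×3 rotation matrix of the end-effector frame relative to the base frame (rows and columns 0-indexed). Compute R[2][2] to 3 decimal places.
End-effector z-axis (col 2 of R) = (-0.8660,-0.0000,0.5000)
R[2][2] = 0.5000

0.500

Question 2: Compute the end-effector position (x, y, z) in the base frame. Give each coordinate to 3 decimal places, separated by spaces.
after link 1: o_1 = (0.0000, 5.0000, 2.0000)
after link 2: o_2 = (0.0000, 7.0000, 4.0000)
after link 3: o_3 = (5.0000, 7.0000, 2.0000)
after link 4: o_4 = (7.0000, 5.0000, 5.4641)

7.000 5.000 5.464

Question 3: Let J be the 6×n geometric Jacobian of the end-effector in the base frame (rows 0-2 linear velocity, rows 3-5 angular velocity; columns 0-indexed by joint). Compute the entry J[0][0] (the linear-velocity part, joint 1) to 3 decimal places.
axis z_0 = ẑ; lever o_n−o_0 = (7.0000,5.0000,5.4641)
cross product → J_v[:, 0] = (-5.0000,7.0000,0.0000)
J_ω[:, 0] = z_0
entry J[0][0] = -5.0000

-5.000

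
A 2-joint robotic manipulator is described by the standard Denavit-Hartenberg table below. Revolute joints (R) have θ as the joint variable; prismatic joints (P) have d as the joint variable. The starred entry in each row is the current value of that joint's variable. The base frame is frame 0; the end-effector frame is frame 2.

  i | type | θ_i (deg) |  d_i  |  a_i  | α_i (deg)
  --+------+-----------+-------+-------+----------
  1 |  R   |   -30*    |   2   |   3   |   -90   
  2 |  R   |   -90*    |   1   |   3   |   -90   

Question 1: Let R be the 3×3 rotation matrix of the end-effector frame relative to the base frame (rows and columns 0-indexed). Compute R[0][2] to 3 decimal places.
End-effector z-axis (col 2 of R) = (0.8660,-0.5000,-0.0000)
R[0][2] = 0.8660

0.866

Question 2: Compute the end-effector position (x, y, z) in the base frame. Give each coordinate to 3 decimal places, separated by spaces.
3.098 -0.634 5.000

after link 1: o_1 = (2.5981, -1.5000, 2.0000)
after link 2: o_2 = (3.0981, -0.6340, 5.0000)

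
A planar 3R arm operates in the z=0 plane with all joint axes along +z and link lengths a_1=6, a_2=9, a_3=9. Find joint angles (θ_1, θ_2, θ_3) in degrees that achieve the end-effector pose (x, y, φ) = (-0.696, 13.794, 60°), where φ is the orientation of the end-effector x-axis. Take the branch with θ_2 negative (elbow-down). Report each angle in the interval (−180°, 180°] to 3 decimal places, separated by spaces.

-149.997 -120.003 -30.000

wrist centre = target − a_3·(cos φ, sin φ) = (-5.1960, 5.9998)
cos θ_2 = (62.9957−6²−9²)/(2·6·9) = -0.5000; θ_2 = -120.0027° (elbow-down)
β = atan2(5.9998,-5.1960) = 130.8936°; ψ = atan2(-7.7940,1.4996) = -79.1089°
θ_1 = β − ψ = 210.0025°
θ_3 = φ − θ_1 − θ_2 = -29.9999° (wrapped to (-180°,180°])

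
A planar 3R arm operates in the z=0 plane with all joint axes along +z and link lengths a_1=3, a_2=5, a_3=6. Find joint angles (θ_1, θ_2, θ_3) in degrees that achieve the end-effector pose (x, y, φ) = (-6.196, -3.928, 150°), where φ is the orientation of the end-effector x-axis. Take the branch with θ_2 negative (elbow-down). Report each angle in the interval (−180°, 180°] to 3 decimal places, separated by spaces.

-59.994 -60.007 -89.999

wrist centre = target − a_3·(cos φ, sin φ) = (-0.9998, -6.9280)
cos θ_2 = (48.9969−3²−5²)/(2·3·5) = 0.4999; θ_2 = -60.0069° (elbow-down)
β = atan2(-6.9280,-0.9998) = -98.2122°; ψ = atan2(-4.3304,5.4995) = -38.2178°
θ_1 = β − ψ = -59.9944°
θ_3 = φ − θ_1 − θ_2 = -89.9987° (wrapped to (-180°,180°])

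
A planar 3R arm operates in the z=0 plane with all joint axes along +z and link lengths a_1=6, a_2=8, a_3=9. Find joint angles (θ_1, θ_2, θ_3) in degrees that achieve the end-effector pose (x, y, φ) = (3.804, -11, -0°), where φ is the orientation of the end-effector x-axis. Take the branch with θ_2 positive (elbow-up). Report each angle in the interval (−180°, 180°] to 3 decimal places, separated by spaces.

-150.000 60.001 89.999

wrist centre = target − a_3·(cos φ, sin φ) = (-5.1960, -11.0000)
cos θ_2 = (147.9984−6²−8²)/(2·6·8) = 0.5000; θ_2 = 60.0011° (elbow-up)
β = atan2(-11.0000,-5.1960) = -115.2843°; ψ = atan2(6.9283,9.9999) = 34.7157°
θ_1 = β − ψ = -150.0000°
θ_3 = φ − θ_1 − θ_2 = 89.9989° (wrapped to (-180°,180°])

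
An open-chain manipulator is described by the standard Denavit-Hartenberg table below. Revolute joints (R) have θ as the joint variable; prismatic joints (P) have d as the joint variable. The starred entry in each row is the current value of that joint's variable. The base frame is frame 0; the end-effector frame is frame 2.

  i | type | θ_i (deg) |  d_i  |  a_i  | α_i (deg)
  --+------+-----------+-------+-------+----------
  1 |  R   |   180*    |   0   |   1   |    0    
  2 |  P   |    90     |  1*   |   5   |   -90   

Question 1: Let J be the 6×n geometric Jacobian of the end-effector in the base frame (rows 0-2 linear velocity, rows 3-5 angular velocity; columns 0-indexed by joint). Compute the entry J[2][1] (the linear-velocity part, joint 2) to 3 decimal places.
prismatic axis z_1 = (0.0000,0.0000,1.0000)
J_v[:, 1] = z_1; J_ω[:, 1] = (0,0,0)
entry J[2][1] = 1.0000

1.000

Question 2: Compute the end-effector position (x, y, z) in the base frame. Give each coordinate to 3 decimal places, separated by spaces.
-1.000 -5.000 1.000

after link 1: o_1 = (-1.0000, 0.0000, 0.0000)
after link 2: o_2 = (-1.0000, -5.0000, 1.0000)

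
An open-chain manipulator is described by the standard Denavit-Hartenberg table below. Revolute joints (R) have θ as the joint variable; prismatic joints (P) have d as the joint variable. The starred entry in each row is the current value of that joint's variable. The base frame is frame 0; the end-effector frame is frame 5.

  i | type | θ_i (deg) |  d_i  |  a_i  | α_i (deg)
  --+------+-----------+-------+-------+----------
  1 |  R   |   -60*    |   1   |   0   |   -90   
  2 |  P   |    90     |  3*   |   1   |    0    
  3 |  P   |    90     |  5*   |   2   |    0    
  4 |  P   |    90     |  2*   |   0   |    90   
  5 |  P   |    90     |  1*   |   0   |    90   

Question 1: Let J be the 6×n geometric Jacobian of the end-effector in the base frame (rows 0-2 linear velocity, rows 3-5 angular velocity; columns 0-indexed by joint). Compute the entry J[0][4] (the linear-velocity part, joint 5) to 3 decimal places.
prismatic axis z_4 = (-0.5000,0.8660,-0.0000)
J_v[:, 4] = z_4; J_ω[:, 4] = (0,0,0)
entry J[0][4] = -0.5000

-0.500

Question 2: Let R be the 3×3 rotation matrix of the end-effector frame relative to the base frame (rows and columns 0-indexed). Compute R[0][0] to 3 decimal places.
0.866

End-effector x-axis (col 0 of R) = (0.8660,0.5000,0.0000)
R[0][0] = 0.8660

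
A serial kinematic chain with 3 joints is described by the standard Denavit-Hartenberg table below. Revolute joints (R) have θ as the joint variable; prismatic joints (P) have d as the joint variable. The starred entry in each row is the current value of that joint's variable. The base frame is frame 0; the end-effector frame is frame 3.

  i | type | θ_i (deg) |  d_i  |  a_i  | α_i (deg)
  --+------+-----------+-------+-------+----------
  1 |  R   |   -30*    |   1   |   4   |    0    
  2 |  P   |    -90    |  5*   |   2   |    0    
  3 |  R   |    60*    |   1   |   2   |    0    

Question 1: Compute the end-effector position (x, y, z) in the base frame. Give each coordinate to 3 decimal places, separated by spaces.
after link 1: o_1 = (3.4641, -2.0000, 1.0000)
after link 2: o_2 = (2.4641, -3.7321, 6.0000)
after link 3: o_3 = (3.4641, -5.4641, 7.0000)

3.464 -5.464 7.000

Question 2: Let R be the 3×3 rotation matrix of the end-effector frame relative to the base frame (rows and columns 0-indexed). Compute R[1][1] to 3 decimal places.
0.500

End-effector y-axis (col 1 of R) = (0.8660,0.5000,0.0000)
R[1][1] = 0.5000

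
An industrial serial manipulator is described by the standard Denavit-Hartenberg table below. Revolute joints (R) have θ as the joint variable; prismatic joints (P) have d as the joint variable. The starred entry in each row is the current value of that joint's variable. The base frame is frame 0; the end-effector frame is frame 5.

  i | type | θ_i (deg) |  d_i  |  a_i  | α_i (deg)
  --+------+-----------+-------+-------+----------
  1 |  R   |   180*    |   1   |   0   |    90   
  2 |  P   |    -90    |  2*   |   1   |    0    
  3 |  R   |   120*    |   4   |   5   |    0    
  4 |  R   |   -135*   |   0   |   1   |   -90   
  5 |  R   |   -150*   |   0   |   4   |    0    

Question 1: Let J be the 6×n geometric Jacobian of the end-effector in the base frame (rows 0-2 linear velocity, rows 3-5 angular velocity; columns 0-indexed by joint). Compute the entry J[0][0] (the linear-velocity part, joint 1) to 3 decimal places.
-8.000

axis z_0 = ẑ; lever o_n−o_0 = (-4.9679,8.0000,4.8801)
cross product → J_v[:, 0] = (-8.0000,-4.9679,0.0000)
J_ω[:, 0] = z_0
entry J[0][0] = -8.0000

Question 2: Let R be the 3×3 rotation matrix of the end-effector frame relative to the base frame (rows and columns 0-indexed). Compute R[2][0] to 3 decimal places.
0.837

End-effector x-axis (col 0 of R) = (-0.2241,0.5000,0.8365)
R[2][0] = 0.8365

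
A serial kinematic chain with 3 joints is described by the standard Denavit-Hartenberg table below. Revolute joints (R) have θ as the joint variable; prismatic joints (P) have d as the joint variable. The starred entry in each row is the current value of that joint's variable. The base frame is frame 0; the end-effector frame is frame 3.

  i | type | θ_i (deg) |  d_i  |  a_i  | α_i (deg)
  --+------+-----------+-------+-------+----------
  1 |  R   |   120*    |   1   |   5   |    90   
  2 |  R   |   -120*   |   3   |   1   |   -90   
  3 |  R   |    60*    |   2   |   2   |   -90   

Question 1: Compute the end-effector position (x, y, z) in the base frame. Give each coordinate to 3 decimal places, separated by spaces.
after link 1: o_1 = (-2.5000, 4.3301, 1.0000)
after link 2: o_2 = (0.3481, 5.3971, 0.1340)
after link 3: o_3 = (-1.7679, 5.5981, -1.7321)

-1.768 5.598 -1.732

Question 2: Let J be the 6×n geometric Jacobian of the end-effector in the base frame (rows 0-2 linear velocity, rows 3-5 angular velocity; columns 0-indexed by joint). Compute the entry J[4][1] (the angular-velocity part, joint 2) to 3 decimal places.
0.500

axis z_1 = (0.8660,0.5000,0.0000); lever o_n−o_1 = (0.7321,1.2679,-2.7321)
cross product → J_v[:, 1] = (-1.3660,2.3660,0.7321)
J_ω[:, 1] = z_1
entry J[4][1] = 0.5000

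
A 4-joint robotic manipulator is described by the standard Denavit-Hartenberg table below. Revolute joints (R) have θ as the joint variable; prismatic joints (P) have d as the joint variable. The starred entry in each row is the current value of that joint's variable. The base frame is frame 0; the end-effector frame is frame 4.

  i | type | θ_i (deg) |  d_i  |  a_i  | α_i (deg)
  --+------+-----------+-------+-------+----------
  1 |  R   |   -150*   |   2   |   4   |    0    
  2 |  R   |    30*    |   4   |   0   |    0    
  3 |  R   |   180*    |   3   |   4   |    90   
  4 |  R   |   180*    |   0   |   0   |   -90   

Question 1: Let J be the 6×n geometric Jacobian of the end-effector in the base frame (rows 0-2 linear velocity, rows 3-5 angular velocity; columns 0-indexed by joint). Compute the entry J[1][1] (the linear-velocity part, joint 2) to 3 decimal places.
2.000

axis z_1 = (0.0000,0.0000,1.0000); lever o_n−o_1 = (2.0000,3.4641,7.0000)
cross product → J_v[:, 1] = (-3.4641,2.0000,0.0000)
J_ω[:, 1] = z_1
entry J[1][1] = 2.0000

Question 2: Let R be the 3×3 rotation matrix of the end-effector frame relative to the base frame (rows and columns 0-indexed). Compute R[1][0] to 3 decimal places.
-0.866

End-effector x-axis (col 0 of R) = (-0.5000,-0.8660,0.0000)
R[1][0] = -0.8660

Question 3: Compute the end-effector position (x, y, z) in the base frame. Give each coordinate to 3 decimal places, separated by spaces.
after link 1: o_1 = (-3.4641, -2.0000, 2.0000)
after link 2: o_2 = (-3.4641, -2.0000, 6.0000)
after link 3: o_3 = (-1.4641, 1.4641, 9.0000)
after link 4: o_4 = (-1.4641, 1.4641, 9.0000)

-1.464 1.464 9.000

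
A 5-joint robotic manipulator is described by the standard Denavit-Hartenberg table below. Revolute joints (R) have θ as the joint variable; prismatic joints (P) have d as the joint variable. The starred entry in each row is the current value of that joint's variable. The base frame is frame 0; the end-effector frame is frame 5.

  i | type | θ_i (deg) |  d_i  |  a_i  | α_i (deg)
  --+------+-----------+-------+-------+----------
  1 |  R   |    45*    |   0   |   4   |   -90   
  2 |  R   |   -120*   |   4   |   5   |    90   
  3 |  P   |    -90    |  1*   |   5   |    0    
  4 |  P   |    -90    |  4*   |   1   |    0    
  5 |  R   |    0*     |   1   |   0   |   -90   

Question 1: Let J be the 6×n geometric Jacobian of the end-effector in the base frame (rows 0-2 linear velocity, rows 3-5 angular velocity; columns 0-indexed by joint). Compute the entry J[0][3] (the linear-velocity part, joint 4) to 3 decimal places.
-0.612

prismatic axis z_3 = (-0.6124,-0.6124,-0.5000)
J_v[:, 3] = z_3; J_ω[:, 3] = (0,0,0)
entry J[0][3] = -0.6124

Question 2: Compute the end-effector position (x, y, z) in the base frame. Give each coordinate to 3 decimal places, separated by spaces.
-1.553 -2.967 0.464

after link 1: o_1 = (2.8284, 2.8284, 0.0000)
after link 2: o_2 = (-1.7678, 3.8891, 4.3301)
after link 3: o_3 = (1.1554, -0.2588, 3.8301)
after link 4: o_4 = (-0.9405, -2.3548, 0.9641)
after link 5: o_5 = (-1.5529, -2.9671, 0.4641)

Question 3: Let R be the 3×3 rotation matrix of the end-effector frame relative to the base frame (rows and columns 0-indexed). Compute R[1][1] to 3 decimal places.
End-effector y-axis (col 1 of R) = (0.6124,0.6124,0.5000)
R[1][1] = 0.6124

0.612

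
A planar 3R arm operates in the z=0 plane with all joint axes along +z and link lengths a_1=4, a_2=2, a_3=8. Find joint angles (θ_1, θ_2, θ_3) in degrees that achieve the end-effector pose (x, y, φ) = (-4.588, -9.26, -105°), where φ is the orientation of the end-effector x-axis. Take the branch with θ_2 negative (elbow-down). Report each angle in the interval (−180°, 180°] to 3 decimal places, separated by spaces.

-119.992 -135.000 149.992

wrist centre = target − a_3·(cos φ, sin φ) = (-2.5174, -1.5326)
cos θ_2 = (8.6864−4²−2²)/(2·4·2) = -0.7071; θ_2 = -134.9995° (elbow-down)
β = atan2(-1.5326,-2.5174) = -148.6674°; ψ = atan2(-1.4142,2.5858) = -28.6751°
θ_1 = β − ψ = -119.9923°
θ_3 = φ − θ_1 − θ_2 = 149.9918° (wrapped to (-180°,180°])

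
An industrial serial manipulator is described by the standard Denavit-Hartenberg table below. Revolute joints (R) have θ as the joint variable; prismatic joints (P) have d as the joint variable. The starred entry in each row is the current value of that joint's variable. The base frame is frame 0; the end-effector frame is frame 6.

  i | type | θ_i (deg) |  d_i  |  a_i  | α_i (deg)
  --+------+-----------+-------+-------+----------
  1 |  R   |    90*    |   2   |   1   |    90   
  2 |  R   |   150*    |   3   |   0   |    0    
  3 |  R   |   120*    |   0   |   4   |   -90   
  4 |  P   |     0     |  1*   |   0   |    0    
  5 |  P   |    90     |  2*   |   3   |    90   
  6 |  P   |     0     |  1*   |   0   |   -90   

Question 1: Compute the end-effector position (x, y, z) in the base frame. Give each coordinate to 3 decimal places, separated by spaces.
after link 1: o_1 = (0.0000, 1.0000, 2.0000)
after link 2: o_2 = (3.0000, 1.0000, 2.0000)
after link 3: o_3 = (3.0000, 1.0000, -2.0000)
after link 4: o_4 = (3.0000, 2.0000, -2.0000)
after link 5: o_5 = (0.0000, 4.0000, -2.0000)
after link 6: o_6 = (0.0000, 4.0000, -3.0000)

0.000 4.000 -3.000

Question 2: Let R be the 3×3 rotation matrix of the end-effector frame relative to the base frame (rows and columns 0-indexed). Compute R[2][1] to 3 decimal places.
1.000

End-effector y-axis (col 1 of R) = (-0.0000,0.0000,1.0000)
R[2][1] = 1.0000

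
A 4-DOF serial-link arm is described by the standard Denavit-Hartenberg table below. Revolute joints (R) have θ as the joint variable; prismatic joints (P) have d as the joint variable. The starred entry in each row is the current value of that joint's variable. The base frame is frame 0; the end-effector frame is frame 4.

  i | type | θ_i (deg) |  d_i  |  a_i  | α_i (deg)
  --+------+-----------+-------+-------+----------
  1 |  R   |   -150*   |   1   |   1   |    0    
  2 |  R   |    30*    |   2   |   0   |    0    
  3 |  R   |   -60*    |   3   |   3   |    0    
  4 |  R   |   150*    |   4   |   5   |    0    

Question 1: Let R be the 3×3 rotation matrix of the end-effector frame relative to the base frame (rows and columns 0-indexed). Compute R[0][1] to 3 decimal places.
0.500

End-effector y-axis (col 1 of R) = (0.5000,0.8660,0.0000)
R[0][1] = 0.5000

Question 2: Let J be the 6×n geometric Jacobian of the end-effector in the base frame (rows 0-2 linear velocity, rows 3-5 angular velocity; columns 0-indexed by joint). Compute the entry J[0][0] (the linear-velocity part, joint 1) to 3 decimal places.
3.000

axis z_0 = ẑ; lever o_n−o_0 = (0.4641,-3.0000,10.0000)
cross product → J_v[:, 0] = (3.0000,0.4641,-0.0000)
J_ω[:, 0] = z_0
entry J[0][0] = 3.0000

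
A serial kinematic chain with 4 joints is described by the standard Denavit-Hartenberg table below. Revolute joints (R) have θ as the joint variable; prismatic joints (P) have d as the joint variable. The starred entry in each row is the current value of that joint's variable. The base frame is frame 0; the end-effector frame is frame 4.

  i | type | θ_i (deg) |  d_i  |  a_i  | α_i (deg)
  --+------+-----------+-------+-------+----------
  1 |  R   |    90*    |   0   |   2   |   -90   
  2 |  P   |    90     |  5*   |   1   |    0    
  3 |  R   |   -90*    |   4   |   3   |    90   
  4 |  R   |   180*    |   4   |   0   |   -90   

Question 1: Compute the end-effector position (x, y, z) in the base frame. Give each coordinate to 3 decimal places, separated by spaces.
after link 1: o_1 = (0.0000, 2.0000, 0.0000)
after link 2: o_2 = (-5.0000, 2.0000, -1.0000)
after link 3: o_3 = (-9.0000, 5.0000, -1.0000)
after link 4: o_4 = (-9.0000, 5.0000, 3.0000)

-9.000 5.000 3.000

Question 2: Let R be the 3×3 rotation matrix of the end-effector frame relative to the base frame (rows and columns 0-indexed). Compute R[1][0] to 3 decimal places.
-1.000

End-effector x-axis (col 0 of R) = (-0.0000,-1.0000,-0.0000)
R[1][0] = -1.0000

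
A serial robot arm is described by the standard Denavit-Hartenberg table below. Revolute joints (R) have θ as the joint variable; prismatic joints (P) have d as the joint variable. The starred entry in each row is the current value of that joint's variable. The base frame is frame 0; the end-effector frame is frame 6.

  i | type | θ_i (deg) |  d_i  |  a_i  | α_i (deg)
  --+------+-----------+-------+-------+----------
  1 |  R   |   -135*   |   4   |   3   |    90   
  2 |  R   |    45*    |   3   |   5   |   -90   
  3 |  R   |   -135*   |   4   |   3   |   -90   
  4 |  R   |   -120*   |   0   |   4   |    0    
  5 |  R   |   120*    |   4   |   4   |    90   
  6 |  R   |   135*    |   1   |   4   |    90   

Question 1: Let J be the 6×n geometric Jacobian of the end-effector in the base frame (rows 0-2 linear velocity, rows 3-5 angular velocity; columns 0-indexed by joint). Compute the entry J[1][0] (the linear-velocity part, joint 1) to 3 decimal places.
axis z_0 = ẑ; lever o_n−o_0 = (-8.6570,4.5856,15.8490)
cross product → J_v[:, 0] = (-4.5856,-8.6570,0.0000)
J_ω[:, 0] = z_0
entry J[1][0] = -8.6570

-8.657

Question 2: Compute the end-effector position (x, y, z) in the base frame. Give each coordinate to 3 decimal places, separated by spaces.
after link 1: o_1 = (-2.1213, -2.1213, 4.0000)
after link 2: o_2 = (-6.7426, -2.5000, 7.5355)
after link 3: o_3 = (-5.1820, 2.0607, 8.8640)
after link 4: o_4 = (-3.1570, 2.0856, 12.3135)
after link 5: o_5 = (-7.1570, 6.0856, 12.3135)
after link 6: o_6 = (-8.6570, 4.5856, 15.8490)

-8.657 4.586 15.849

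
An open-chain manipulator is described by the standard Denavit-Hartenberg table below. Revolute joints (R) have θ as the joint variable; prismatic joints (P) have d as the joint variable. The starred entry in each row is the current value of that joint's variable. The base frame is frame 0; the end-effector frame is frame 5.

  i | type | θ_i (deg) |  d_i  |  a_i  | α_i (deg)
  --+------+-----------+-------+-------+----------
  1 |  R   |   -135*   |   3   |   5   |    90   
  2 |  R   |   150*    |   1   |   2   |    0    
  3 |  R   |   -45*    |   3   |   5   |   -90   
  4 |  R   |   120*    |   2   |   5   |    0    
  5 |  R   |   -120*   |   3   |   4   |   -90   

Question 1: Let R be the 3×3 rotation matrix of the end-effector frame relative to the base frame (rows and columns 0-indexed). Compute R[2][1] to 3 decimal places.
0.259

End-effector y-axis (col 1 of R) = (-0.6830,-0.6830,0.2588)
R[2][1] = 0.2588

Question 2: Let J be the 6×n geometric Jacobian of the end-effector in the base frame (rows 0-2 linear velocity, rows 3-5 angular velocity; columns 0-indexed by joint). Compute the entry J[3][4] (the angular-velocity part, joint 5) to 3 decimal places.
axis z_4 = (0.6830,0.6830,-0.2588); lever o_n−o_4 = (2.7811,2.7811,3.0872)
cross product → J_v[:, 4] = (2.8284,-2.8284,-0.0000)
J_ω[:, 4] = z_4
entry J[3][4] = 0.6830

0.683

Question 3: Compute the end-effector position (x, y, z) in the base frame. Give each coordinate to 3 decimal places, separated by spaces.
after link 1: o_1 = (-3.5355, -3.5355, 3.0000)
after link 2: o_2 = (-3.0179, -1.6037, 4.0000)
after link 3: o_3 = (-4.2242, 1.4327, 8.8296)
after link 4: o_4 = (-0.2538, -0.7207, 5.8972)
after link 5: o_5 = (2.5273, 2.0604, 8.9844)

2.527 2.060 8.984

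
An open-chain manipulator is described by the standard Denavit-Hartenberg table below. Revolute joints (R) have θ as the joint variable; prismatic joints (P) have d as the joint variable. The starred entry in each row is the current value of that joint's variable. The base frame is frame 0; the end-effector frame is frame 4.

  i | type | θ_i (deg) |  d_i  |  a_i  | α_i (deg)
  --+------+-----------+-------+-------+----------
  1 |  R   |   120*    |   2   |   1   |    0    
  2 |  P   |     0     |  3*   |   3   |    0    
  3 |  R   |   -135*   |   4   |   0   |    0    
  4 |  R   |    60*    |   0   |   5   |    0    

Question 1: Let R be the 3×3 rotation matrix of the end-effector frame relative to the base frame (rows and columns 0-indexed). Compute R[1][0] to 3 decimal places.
End-effector x-axis (col 0 of R) = (0.7071,0.7071,0.0000)
R[1][0] = 0.7071

0.707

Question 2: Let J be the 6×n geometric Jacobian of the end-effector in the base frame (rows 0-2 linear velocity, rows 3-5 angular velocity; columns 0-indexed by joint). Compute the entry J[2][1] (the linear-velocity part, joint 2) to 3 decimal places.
prismatic axis z_1 = (0.0000,0.0000,1.0000)
J_v[:, 1] = z_1; J_ω[:, 1] = (0,0,0)
entry J[2][1] = 1.0000

1.000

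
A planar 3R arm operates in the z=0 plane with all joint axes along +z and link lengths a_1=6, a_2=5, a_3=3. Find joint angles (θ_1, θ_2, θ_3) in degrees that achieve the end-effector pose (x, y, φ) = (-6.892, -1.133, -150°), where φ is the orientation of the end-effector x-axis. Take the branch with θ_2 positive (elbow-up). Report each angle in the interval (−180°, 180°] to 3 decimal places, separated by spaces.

119.993 135.002 -44.995

wrist centre = target − a_3·(cos φ, sin φ) = (-4.2939, 0.3670)
cos θ_2 = (18.5725−6²−5²)/(2·6·5) = -0.7071; θ_2 = 135.0015° (elbow-up)
β = atan2(0.3670,-4.2939) = 175.1148°; ψ = atan2(3.5354,2.4644) = 55.1216°
θ_1 = β − ψ = 119.9932°
θ_3 = φ − θ_1 − θ_2 = -44.9947° (wrapped to (-180°,180°])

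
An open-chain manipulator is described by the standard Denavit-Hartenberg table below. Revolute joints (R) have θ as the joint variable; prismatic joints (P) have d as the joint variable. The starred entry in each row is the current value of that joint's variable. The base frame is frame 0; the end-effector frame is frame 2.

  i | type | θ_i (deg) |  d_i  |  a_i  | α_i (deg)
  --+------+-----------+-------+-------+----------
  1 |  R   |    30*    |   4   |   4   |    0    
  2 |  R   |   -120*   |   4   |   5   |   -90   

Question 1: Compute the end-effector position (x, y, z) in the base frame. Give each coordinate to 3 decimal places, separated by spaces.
3.464 -3.000 8.000

after link 1: o_1 = (3.4641, 2.0000, 4.0000)
after link 2: o_2 = (3.4641, -3.0000, 8.0000)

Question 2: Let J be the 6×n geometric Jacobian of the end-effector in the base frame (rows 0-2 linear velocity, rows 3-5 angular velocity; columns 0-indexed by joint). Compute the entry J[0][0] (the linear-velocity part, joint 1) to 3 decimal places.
axis z_0 = ẑ; lever o_n−o_0 = (3.4641,-3.0000,8.0000)
cross product → J_v[:, 0] = (3.0000,3.4641,-0.0000)
J_ω[:, 0] = z_0
entry J[0][0] = 3.0000

3.000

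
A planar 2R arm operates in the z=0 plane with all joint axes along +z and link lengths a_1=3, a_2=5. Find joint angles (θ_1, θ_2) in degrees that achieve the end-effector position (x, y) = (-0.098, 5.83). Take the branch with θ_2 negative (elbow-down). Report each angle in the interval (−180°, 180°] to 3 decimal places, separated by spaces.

cos θ_2 = (33.9985−3²−5²)/(2·3·5) = -0.0000; θ_2 = -90.0029° (elbow-down)
β = atan2(5.8300,-0.0980) = 90.9630°; ψ = atan2(-5.0000,2.9998) = -59.0383°
θ_1 = β − ψ = 150.0014°

150.001 -90.003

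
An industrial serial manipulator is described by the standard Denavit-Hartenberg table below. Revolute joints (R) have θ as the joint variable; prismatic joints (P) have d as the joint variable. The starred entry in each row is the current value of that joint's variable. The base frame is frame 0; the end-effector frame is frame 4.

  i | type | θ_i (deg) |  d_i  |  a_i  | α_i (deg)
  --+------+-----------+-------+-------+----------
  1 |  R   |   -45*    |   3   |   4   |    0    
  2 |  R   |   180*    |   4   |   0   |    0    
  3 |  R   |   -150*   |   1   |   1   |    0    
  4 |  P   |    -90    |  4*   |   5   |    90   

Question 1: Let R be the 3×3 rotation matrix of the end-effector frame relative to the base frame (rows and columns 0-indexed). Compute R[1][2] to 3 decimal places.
0.259

End-effector z-axis (col 2 of R) = (-0.9659,0.2588,0.0000)
R[1][2] = 0.2588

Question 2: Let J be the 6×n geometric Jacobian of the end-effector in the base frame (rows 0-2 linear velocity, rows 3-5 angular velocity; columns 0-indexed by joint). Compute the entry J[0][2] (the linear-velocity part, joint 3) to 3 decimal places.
axis z_2 = (0.0000,0.0000,1.0000); lever o_n−o_2 = (-0.3282,-5.0884,5.0000)
cross product → J_v[:, 2] = (5.0884,-0.3282,0.0000)
J_ω[:, 2] = z_2
entry J[0][2] = 5.0884

5.088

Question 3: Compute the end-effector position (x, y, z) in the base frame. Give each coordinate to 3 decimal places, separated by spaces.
after link 1: o_1 = (2.8284, -2.8284, 3.0000)
after link 2: o_2 = (2.8284, -2.8284, 7.0000)
after link 3: o_3 = (3.7944, -3.0872, 8.0000)
after link 4: o_4 = (2.5003, -7.9169, 12.0000)

2.500 -7.917 12.000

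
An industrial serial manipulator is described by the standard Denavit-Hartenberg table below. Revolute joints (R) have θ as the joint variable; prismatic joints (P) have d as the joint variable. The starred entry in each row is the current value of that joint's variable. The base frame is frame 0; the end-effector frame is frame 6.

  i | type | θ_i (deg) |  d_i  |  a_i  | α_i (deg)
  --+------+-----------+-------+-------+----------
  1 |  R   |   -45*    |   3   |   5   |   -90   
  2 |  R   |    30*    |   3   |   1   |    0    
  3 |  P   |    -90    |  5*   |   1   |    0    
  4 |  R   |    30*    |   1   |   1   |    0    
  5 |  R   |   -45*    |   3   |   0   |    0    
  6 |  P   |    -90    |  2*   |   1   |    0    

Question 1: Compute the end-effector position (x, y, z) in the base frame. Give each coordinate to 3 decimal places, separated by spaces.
after link 1: o_1 = (3.5355, -3.5355, 3.0000)
after link 2: o_2 = (6.2692, -2.0266, 2.5000)
after link 3: o_3 = (10.1583, 1.1554, 3.3660)
after link 4: o_4 = (11.4778, 1.2501, 3.8660)
after link 5: o_5 = (13.5991, 3.3714, 3.8660)
after link 6: o_6 = (14.3303, 5.4687, 4.1248)

14.330 5.469 4.125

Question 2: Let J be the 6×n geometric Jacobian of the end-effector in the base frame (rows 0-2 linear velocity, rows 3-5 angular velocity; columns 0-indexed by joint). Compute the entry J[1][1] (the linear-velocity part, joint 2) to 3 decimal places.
axis z_1 = (0.7071,0.7071,0.0000); lever o_n−o_1 = (10.7948,9.0042,1.1248)
cross product → J_v[:, 1] = (0.7954,-0.7954,-1.2661)
J_ω[:, 1] = z_1
entry J[1][1] = -0.7954

-0.795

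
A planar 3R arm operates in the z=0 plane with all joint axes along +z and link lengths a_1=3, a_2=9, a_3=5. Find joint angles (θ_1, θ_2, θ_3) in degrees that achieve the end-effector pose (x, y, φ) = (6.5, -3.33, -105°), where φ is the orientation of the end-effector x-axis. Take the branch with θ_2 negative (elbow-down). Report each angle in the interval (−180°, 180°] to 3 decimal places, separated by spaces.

wrist centre = target − a_3·(cos φ, sin φ) = (7.7941, 1.4996)
cos θ_2 = (62.9968−3²−9²)/(2·3·9) = -0.5001; θ_2 = -120.0039° (elbow-down)
β = atan2(1.4996,7.7941) = 10.8909°; ψ = atan2(-7.7939,-1.5005) = -100.8976°
θ_1 = β − ψ = 111.7885°
θ_3 = φ − θ_1 − θ_2 = -96.7846° (wrapped to (-180°,180°])

111.789 -120.004 -96.785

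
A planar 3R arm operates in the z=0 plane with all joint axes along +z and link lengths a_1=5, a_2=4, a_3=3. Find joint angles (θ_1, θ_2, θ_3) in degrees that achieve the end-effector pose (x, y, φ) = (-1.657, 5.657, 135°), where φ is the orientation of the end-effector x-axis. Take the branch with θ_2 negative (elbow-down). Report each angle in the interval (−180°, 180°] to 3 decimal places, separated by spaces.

wrist centre = target − a_3·(cos φ, sin φ) = (0.4643, 3.5357)
cos θ_2 = (12.7166−5²−4²)/(2·5·4) = -0.7071; θ_2 = -134.9982° (elbow-down)
β = atan2(3.5357,0.4643) = 82.5185°; ψ = atan2(-2.8285,2.1717) = -52.4839°
θ_1 = β − ψ = 135.0024°
θ_3 = φ − θ_1 − θ_2 = 134.9958° (wrapped to (-180°,180°])

135.002 -134.998 134.996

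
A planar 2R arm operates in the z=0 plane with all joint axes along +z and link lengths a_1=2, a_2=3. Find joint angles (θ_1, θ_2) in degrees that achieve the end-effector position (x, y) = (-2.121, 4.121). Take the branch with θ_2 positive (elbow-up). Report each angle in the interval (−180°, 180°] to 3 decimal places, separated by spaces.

89.982 45.027

cos θ_2 = (21.4813−2²−3²)/(2·2·3) = 0.7068; θ_2 = 45.0270° (elbow-up)
β = atan2(4.1210,-2.1210) = 117.2340°; ψ = atan2(2.1223,4.1203) = 27.2524°
θ_1 = β − ψ = 89.9816°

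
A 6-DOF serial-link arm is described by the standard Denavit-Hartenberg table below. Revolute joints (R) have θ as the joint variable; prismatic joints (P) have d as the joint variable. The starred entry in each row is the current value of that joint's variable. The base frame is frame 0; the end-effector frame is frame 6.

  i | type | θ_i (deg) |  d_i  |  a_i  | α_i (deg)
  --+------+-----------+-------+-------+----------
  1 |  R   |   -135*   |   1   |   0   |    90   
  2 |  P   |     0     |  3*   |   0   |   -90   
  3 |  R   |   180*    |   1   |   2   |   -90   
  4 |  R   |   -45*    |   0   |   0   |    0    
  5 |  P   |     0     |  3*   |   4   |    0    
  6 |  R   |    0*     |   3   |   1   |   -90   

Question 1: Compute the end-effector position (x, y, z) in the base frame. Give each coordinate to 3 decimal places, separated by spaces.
-2.450 10.278 5.536

after link 1: o_1 = (0.0000, 0.0000, 1.0000)
after link 2: o_2 = (-2.1213, 2.1213, 1.0000)
after link 3: o_3 = (-0.7071, 3.5355, 2.0000)
after link 4: o_4 = (-0.7071, 3.5355, 2.0000)
after link 5: o_5 = (-0.8284, 7.6569, 4.8284)
after link 6: o_6 = (-2.4497, 10.2782, 5.5355)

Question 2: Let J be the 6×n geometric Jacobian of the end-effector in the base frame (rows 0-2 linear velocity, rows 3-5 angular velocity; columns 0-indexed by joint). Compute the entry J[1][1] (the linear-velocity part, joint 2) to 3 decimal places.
prismatic axis z_1 = (-0.7071,0.7071,0.0000)
J_v[:, 1] = z_1; J_ω[:, 1] = (0,0,0)
entry J[1][1] = 0.7071

0.707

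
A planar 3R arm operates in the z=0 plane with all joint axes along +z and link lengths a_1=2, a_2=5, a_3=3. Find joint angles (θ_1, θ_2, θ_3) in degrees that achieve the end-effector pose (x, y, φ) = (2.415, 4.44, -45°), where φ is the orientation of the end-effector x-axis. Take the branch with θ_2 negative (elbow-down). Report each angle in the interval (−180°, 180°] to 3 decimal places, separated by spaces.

120.018 -45.020 -119.998

wrist centre = target − a_3·(cos φ, sin φ) = (0.2937, 6.5613)
cos θ_2 = (43.1372−2²−5²)/(2·2·5) = 0.7069; θ_2 = -45.0201° (elbow-down)
β = atan2(6.5613,0.2937) = 87.4372°; ψ = atan2(-3.5368,5.5343) = -32.5812°
θ_1 = β − ψ = 120.0184°
θ_3 = φ − θ_1 − θ_2 = -119.9983° (wrapped to (-180°,180°])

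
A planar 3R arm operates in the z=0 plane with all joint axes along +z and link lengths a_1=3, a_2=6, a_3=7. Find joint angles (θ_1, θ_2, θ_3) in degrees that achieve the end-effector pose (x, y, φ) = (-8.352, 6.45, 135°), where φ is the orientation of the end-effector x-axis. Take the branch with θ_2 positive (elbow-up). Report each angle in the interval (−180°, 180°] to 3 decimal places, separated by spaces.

30.013 149.990 -45.003

wrist centre = target − a_3·(cos φ, sin φ) = (-3.4023, 1.5003)
cos θ_2 = (13.8261−3²−6²)/(2·3·6) = -0.8659; θ_2 = 149.9905° (elbow-up)
β = atan2(1.5003,-3.4023) = 156.2045°; ψ = atan2(3.0009,-2.1957) = 126.1920°
θ_1 = β − ψ = 30.0126°
θ_3 = φ − θ_1 − θ_2 = -45.0030° (wrapped to (-180°,180°])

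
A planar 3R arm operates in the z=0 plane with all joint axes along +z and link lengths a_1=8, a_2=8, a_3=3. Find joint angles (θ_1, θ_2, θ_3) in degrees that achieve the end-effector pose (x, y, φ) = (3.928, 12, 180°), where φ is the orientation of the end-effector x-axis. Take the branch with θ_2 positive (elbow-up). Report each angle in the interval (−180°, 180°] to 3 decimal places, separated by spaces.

wrist centre = target − a_3·(cos φ, sin φ) = (6.9280, 12.0000)
cos θ_2 = (191.9972−8²−8²)/(2·8·8) = 0.5000; θ_2 = 60.0015° (elbow-up)
β = atan2(12.0000,6.9280) = 60.0007°; ψ = atan2(6.9283,11.9998) = 30.0007°
θ_1 = β − ψ = 30.0000°
θ_3 = φ − θ_1 − θ_2 = 89.9985° (wrapped to (-180°,180°])

30.000 60.001 89.999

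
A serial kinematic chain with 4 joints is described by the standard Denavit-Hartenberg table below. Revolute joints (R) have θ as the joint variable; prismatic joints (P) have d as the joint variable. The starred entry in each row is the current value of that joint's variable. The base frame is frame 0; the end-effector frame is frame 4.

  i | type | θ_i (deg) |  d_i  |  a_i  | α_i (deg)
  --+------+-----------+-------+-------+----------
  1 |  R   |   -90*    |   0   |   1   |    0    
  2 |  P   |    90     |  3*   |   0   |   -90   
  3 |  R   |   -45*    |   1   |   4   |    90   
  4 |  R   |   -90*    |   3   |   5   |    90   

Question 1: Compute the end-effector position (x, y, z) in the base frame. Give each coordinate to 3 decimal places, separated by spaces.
0.707 -5.000 7.950

after link 1: o_1 = (0.0000, -1.0000, 0.0000)
after link 2: o_2 = (0.0000, -1.0000, 3.0000)
after link 3: o_3 = (2.8284, -0.0000, 5.8284)
after link 4: o_4 = (0.7071, -5.0000, 7.9497)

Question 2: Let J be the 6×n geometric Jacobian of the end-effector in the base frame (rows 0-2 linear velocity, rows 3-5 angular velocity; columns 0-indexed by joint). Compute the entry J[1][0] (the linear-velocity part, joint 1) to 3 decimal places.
axis z_0 = ẑ; lever o_n−o_0 = (0.7071,-5.0000,7.9497)
cross product → J_v[:, 0] = (5.0000,0.7071,-0.0000)
J_ω[:, 0] = z_0
entry J[1][0] = 0.7071

0.707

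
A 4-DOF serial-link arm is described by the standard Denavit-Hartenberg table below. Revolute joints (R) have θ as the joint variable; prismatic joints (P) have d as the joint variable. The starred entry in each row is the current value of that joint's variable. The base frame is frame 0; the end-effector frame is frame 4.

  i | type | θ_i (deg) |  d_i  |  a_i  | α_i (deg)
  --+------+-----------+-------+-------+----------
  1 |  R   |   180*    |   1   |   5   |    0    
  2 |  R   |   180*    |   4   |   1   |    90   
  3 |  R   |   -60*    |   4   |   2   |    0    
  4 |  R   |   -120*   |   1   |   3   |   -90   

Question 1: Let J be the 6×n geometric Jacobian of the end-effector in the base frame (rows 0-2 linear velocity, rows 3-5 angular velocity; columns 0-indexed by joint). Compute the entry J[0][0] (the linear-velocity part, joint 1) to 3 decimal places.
5.000

axis z_0 = ẑ; lever o_n−o_0 = (-6.0000,-5.0000,3.2679)
cross product → J_v[:, 0] = (5.0000,-6.0000,0.0000)
J_ω[:, 0] = z_0
entry J[0][0] = 5.0000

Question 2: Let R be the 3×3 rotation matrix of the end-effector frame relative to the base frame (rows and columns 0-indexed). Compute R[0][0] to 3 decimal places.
-1.000

End-effector x-axis (col 0 of R) = (-1.0000,0.0000,-0.0000)
R[0][0] = -1.0000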